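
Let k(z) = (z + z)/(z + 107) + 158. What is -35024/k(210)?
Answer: -5551304/25253 ≈ -219.83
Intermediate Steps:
k(z) = 158 + 2*z/(107 + z) (k(z) = (2*z)/(107 + z) + 158 = 2*z/(107 + z) + 158 = 158 + 2*z/(107 + z))
-35024/k(210) = -35024*(107 + 210)/(2*(8453 + 80*210)) = -35024*317/(2*(8453 + 16800)) = -35024/(2*(1/317)*25253) = -35024/50506/317 = -35024*317/50506 = -5551304/25253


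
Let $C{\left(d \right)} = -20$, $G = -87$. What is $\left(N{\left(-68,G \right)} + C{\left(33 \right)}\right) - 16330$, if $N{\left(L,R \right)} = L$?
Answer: $-16418$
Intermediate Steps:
$\left(N{\left(-68,G \right)} + C{\left(33 \right)}\right) - 16330 = \left(-68 - 20\right) - 16330 = -88 - 16330 = -16418$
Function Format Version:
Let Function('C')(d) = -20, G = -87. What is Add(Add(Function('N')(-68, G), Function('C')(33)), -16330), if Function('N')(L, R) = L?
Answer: -16418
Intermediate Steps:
Add(Add(Function('N')(-68, G), Function('C')(33)), -16330) = Add(Add(-68, -20), -16330) = Add(-88, -16330) = -16418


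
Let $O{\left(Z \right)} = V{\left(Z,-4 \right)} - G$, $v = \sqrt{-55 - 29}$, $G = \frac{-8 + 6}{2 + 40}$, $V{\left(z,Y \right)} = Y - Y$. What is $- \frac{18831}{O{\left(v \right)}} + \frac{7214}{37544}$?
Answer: $- \frac{7423402565}{18772} \approx -3.9545 \cdot 10^{5}$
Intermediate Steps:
$V{\left(z,Y \right)} = 0$
$G = - \frac{1}{21}$ ($G = - \frac{2}{42} = \left(-2\right) \frac{1}{42} = - \frac{1}{21} \approx -0.047619$)
$v = 2 i \sqrt{21}$ ($v = \sqrt{-84} = 2 i \sqrt{21} \approx 9.1651 i$)
$O{\left(Z \right)} = \frac{1}{21}$ ($O{\left(Z \right)} = 0 - - \frac{1}{21} = 0 + \frac{1}{21} = \frac{1}{21}$)
$- \frac{18831}{O{\left(v \right)}} + \frac{7214}{37544} = - 18831 \frac{1}{\frac{1}{21}} + \frac{7214}{37544} = \left(-18831\right) 21 + 7214 \cdot \frac{1}{37544} = -395451 + \frac{3607}{18772} = - \frac{7423402565}{18772}$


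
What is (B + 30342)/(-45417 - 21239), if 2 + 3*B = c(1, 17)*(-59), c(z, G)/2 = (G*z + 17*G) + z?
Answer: -9133/33328 ≈ -0.27403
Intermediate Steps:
c(z, G) = 2*z + 34*G + 2*G*z (c(z, G) = 2*((G*z + 17*G) + z) = 2*((17*G + G*z) + z) = 2*(z + 17*G + G*z) = 2*z + 34*G + 2*G*z)
B = -12076 (B = -⅔ + ((2*1 + 34*17 + 2*17*1)*(-59))/3 = -⅔ + ((2 + 578 + 34)*(-59))/3 = -⅔ + (614*(-59))/3 = -⅔ + (⅓)*(-36226) = -⅔ - 36226/3 = -12076)
(B + 30342)/(-45417 - 21239) = (-12076 + 30342)/(-45417 - 21239) = 18266/(-66656) = 18266*(-1/66656) = -9133/33328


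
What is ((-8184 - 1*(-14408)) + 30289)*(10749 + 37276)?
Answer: 1753536825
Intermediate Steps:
((-8184 - 1*(-14408)) + 30289)*(10749 + 37276) = ((-8184 + 14408) + 30289)*48025 = (6224 + 30289)*48025 = 36513*48025 = 1753536825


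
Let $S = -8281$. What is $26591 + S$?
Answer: $18310$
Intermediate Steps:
$26591 + S = 26591 - 8281 = 18310$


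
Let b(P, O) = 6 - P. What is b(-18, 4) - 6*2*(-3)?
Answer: 60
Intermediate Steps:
b(-18, 4) - 6*2*(-3) = (6 - 1*(-18)) - 6*2*(-3) = (6 + 18) - 12*(-3) = 24 - 1*(-36) = 24 + 36 = 60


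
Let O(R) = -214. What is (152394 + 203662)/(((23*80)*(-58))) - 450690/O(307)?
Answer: 3001340051/1427380 ≈ 2102.7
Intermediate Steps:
(152394 + 203662)/(((23*80)*(-58))) - 450690/O(307) = (152394 + 203662)/(((23*80)*(-58))) - 450690/(-214) = 356056/((1840*(-58))) - 450690*(-1/214) = 356056/(-106720) + 225345/107 = 356056*(-1/106720) + 225345/107 = -44507/13340 + 225345/107 = 3001340051/1427380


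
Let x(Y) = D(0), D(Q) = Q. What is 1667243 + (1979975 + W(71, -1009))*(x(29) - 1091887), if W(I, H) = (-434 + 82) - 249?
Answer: -2161251071495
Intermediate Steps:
x(Y) = 0
W(I, H) = -601 (W(I, H) = -352 - 249 = -601)
1667243 + (1979975 + W(71, -1009))*(x(29) - 1091887) = 1667243 + (1979975 - 601)*(0 - 1091887) = 1667243 + 1979374*(-1091887) = 1667243 - 2161252738738 = -2161251071495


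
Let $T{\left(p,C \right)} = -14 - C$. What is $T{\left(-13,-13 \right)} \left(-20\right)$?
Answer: $20$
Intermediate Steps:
$T{\left(-13,-13 \right)} \left(-20\right) = \left(-14 - -13\right) \left(-20\right) = \left(-14 + 13\right) \left(-20\right) = \left(-1\right) \left(-20\right) = 20$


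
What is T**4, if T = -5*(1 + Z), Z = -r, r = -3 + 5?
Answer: 625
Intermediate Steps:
r = 2
Z = -2 (Z = -1*2 = -2)
T = 5 (T = -5*(1 - 2) = -5*(-1) = 5)
T**4 = 5**4 = 625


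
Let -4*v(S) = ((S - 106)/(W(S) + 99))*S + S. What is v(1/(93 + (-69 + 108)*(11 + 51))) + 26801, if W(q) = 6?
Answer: 7097309012933/264815082 ≈ 26801.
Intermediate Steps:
v(S) = -S/4 - S*(-106/105 + S/105)/4 (v(S) = -(((S - 106)/(6 + 99))*S + S)/4 = -(((-106 + S)/105)*S + S)/4 = -(((-106 + S)*(1/105))*S + S)/4 = -((-106/105 + S/105)*S + S)/4 = -(S*(-106/105 + S/105) + S)/4 = -(S + S*(-106/105 + S/105))/4 = -S/4 - S*(-106/105 + S/105)/4)
v(1/(93 + (-69 + 108)*(11 + 51))) + 26801 = (1 - 1/(93 + (-69 + 108)*(11 + 51)))/(420*(93 + (-69 + 108)*(11 + 51))) + 26801 = (1 - 1/(93 + 39*62))/(420*(93 + 39*62)) + 26801 = (1 - 1/(93 + 2418))/(420*(93 + 2418)) + 26801 = (1/420)*(1 - 1/2511)/2511 + 26801 = (1/420)*(1/2511)*(1 - 1*1/2511) + 26801 = (1/420)*(1/2511)*(1 - 1/2511) + 26801 = (1/420)*(1/2511)*(2510/2511) + 26801 = 251/264815082 + 26801 = 7097309012933/264815082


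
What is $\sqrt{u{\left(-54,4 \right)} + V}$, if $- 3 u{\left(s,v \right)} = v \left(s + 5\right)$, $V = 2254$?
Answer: $\frac{7 \sqrt{426}}{3} \approx 48.159$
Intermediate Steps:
$u{\left(s,v \right)} = - \frac{v \left(5 + s\right)}{3}$ ($u{\left(s,v \right)} = - \frac{v \left(s + 5\right)}{3} = - \frac{v \left(5 + s\right)}{3}$)
$\sqrt{u{\left(-54,4 \right)} + V} = \sqrt{\left(- \frac{1}{3}\right) 4 \left(5 - 54\right) + 2254} = \sqrt{\left(- \frac{1}{3}\right) 4 \left(-49\right) + 2254} = \sqrt{\frac{196}{3} + 2254} = \sqrt{\frac{6958}{3}} = \frac{7 \sqrt{426}}{3}$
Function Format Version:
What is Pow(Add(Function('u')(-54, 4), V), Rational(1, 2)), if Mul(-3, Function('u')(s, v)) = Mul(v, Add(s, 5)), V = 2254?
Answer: Mul(Rational(7, 3), Pow(426, Rational(1, 2))) ≈ 48.159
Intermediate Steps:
Function('u')(s, v) = Mul(Rational(-1, 3), v, Add(5, s)) (Function('u')(s, v) = Mul(Rational(-1, 3), Mul(v, Add(s, 5))) = Mul(Rational(-1, 3), Mul(v, Add(5, s))) = Mul(Rational(-1, 3), v, Add(5, s)))
Pow(Add(Function('u')(-54, 4), V), Rational(1, 2)) = Pow(Add(Mul(Rational(-1, 3), 4, Add(5, -54)), 2254), Rational(1, 2)) = Pow(Add(Mul(Rational(-1, 3), 4, -49), 2254), Rational(1, 2)) = Pow(Add(Rational(196, 3), 2254), Rational(1, 2)) = Pow(Rational(6958, 3), Rational(1, 2)) = Mul(Rational(7, 3), Pow(426, Rational(1, 2)))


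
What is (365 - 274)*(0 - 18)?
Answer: -1638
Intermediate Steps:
(365 - 274)*(0 - 18) = 91*(-18) = -1638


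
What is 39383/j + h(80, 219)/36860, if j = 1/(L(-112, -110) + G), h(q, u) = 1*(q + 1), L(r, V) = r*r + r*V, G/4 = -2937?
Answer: 19039938196161/36860 ≈ 5.1655e+8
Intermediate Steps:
G = -11748 (G = 4*(-2937) = -11748)
L(r, V) = r**2 + V*r
h(q, u) = 1 + q (h(q, u) = 1*(1 + q) = 1 + q)
j = 1/13116 (j = 1/(-112*(-110 - 112) - 11748) = 1/(-112*(-222) - 11748) = 1/(24864 - 11748) = 1/13116 ≈ 7.6243e-5)
39383/j + h(80, 219)/36860 = 39383/(1/13116) + (1 + 80)/36860 = 39383*13116 + 81*(1/36860) = 516547428 + 81/36860 = 19039938196161/36860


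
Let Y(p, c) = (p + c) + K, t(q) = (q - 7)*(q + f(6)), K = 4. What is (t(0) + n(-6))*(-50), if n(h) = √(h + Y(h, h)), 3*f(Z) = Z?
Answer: 700 - 50*I*√14 ≈ 700.0 - 187.08*I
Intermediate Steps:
f(Z) = Z/3
t(q) = (-7 + q)*(2 + q) (t(q) = (q - 7)*(q + (⅓)*6) = (-7 + q)*(q + 2) = (-7 + q)*(2 + q))
Y(p, c) = 4 + c + p (Y(p, c) = (p + c) + 4 = (c + p) + 4 = 4 + c + p)
n(h) = √(4 + 3*h) (n(h) = √(h + (4 + h + h)) = √(h + (4 + 2*h)) = √(4 + 3*h))
(t(0) + n(-6))*(-50) = ((-14 + 0² - 5*0) + √(4 + 3*(-6)))*(-50) = ((-14 + 0 + 0) + √(4 - 18))*(-50) = (-14 + √(-14))*(-50) = (-14 + I*√14)*(-50) = 700 - 50*I*√14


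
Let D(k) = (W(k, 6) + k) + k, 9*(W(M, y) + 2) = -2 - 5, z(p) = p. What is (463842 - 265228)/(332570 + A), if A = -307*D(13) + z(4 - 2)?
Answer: 1787526/2928985 ≈ 0.61029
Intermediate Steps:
W(M, y) = -25/9 (W(M, y) = -2 + (-2 - 5)/9 = -2 + (1/9)*(-7) = -2 - 7/9 = -25/9)
D(k) = -25/9 + 2*k (D(k) = (-25/9 + k) + k = -25/9 + 2*k)
A = -64145/9 (A = -307*(-25/9 + 2*13) + (4 - 2) = -307*(-25/9 + 26) + 2 = -307*209/9 + 2 = -64163/9 + 2 = -64145/9 ≈ -7127.2)
(463842 - 265228)/(332570 + A) = (463842 - 265228)/(332570 - 64145/9) = 198614/(2928985/9) = 198614*(9/2928985) = 1787526/2928985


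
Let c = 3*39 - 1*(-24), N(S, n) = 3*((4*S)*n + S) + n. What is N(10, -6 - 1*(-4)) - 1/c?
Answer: -29893/141 ≈ -212.01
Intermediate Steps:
N(S, n) = n + 3*S + 12*S*n (N(S, n) = 3*(4*S*n + S) + n = 3*(S + 4*S*n) + n = (3*S + 12*S*n) + n = n + 3*S + 12*S*n)
c = 141 (c = 117 + 24 = 141)
N(10, -6 - 1*(-4)) - 1/c = ((-6 - 1*(-4)) + 3*10 + 12*10*(-6 - 1*(-4))) - 1/141 = ((-6 + 4) + 30 + 12*10*(-6 + 4)) - 1*1/141 = (-2 + 30 + 12*10*(-2)) - 1/141 = (-2 + 30 - 240) - 1/141 = -212 - 1/141 = -29893/141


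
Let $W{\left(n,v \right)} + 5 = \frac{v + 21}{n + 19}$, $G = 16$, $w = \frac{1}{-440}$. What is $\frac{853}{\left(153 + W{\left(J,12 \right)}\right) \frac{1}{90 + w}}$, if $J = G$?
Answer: $\frac{236445629}{458744} \approx 515.42$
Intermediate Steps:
$w = - \frac{1}{440} \approx -0.0022727$
$J = 16$
$W{\left(n,v \right)} = -5 + \frac{21 + v}{19 + n}$ ($W{\left(n,v \right)} = -5 + \frac{v + 21}{n + 19} = -5 + \frac{21 + v}{19 + n}$)
$\frac{853}{\left(153 + W{\left(J,12 \right)}\right) \frac{1}{90 + w}} = \frac{853}{\left(153 + \frac{-74 + 12 - 80}{19 + 16}\right) \frac{1}{90 - \frac{1}{440}}} = \frac{853}{\left(153 + \frac{-74 + 12 - 80}{35}\right) \frac{1}{\frac{39599}{440}}} = \frac{853}{\left(153 + \frac{1}{35} \left(-142\right)\right) \frac{440}{39599}} = \frac{853}{\left(153 - \frac{142}{35}\right) \frac{440}{39599}} = \frac{853}{\frac{5213}{35} \cdot \frac{440}{39599}} = \frac{853}{\frac{458744}{277193}} = 853 \cdot \frac{277193}{458744} = \frac{236445629}{458744}$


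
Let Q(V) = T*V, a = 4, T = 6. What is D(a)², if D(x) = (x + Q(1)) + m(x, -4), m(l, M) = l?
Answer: 196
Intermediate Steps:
Q(V) = 6*V
D(x) = 6 + 2*x (D(x) = (x + 6*1) + x = (x + 6) + x = (6 + x) + x = 6 + 2*x)
D(a)² = (6 + 2*4)² = (6 + 8)² = 14² = 196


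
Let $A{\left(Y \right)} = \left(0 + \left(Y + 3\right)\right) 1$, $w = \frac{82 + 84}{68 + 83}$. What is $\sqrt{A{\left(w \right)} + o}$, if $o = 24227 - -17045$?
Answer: $\frac{\sqrt{941136341}}{151} \approx 203.17$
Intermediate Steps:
$w = \frac{166}{151} \approx 1.0993$
$A{\left(Y \right)} = 3 + Y$ ($A{\left(Y \right)} = \left(0 + \left(3 + Y\right)\right) 1 = \left(3 + Y\right) 1 = 3 + Y$)
$o = 41272$ ($o = 24227 + 17045 = 41272$)
$\sqrt{A{\left(w \right)} + o} = \sqrt{\left(3 + \frac{166}{151}\right) + 41272} = \sqrt{\frac{619}{151} + 41272} = \sqrt{\frac{6232691}{151}} = \frac{\sqrt{941136341}}{151}$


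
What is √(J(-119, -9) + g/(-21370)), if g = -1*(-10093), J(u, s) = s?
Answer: I*√4325779510/21370 ≈ 3.0777*I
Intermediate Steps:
g = 10093
√(J(-119, -9) + g/(-21370)) = √(-9 + 10093/(-21370)) = √(-9 + 10093*(-1/21370)) = √(-9 - 10093/21370) = √(-202423/21370) = I*√4325779510/21370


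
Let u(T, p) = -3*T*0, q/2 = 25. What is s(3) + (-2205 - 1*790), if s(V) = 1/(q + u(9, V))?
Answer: -149749/50 ≈ -2995.0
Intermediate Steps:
q = 50 (q = 2*25 = 50)
u(T, p) = 0
s(V) = 1/50 (s(V) = 1/(50 + 0) = 1/50)
s(3) + (-2205 - 1*790) = 1/50 + (-2205 - 1*790) = 1/50 + (-2205 - 790) = 1/50 - 2995 = -149749/50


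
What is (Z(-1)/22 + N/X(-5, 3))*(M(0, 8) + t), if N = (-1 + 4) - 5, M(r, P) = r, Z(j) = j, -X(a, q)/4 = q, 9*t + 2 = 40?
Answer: 152/297 ≈ 0.51178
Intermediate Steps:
t = 38/9 (t = -2/9 + (1/9)*40 = -2/9 + 40/9 = 38/9 ≈ 4.2222)
X(a, q) = -4*q
N = -2 (N = 3 - 5 = -2)
(Z(-1)/22 + N/X(-5, 3))*(M(0, 8) + t) = (-1/22 - 2/((-4*3)))*(0 + 38/9) = (-1*1/22 - 2/(-12))*(38/9) = (-1/22 - 2*(-1/12))*(38/9) = (-1/22 + 1/6)*(38/9) = (4/33)*(38/9) = 152/297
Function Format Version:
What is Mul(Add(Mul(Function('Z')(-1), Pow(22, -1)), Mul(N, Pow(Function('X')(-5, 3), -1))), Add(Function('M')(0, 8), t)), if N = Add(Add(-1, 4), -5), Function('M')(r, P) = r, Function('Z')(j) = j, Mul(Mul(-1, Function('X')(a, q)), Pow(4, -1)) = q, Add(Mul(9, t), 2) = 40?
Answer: Rational(152, 297) ≈ 0.51178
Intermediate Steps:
t = Rational(38, 9) (t = Add(Rational(-2, 9), Mul(Rational(1, 9), 40)) = Add(Rational(-2, 9), Rational(40, 9)) = Rational(38, 9) ≈ 4.2222)
Function('X')(a, q) = Mul(-4, q)
N = -2 (N = Add(3, -5) = -2)
Mul(Add(Mul(Function('Z')(-1), Pow(22, -1)), Mul(N, Pow(Function('X')(-5, 3), -1))), Add(Function('M')(0, 8), t)) = Mul(Add(Mul(-1, Pow(22, -1)), Mul(-2, Pow(Mul(-4, 3), -1))), Add(0, Rational(38, 9))) = Mul(Add(Mul(-1, Rational(1, 22)), Mul(-2, Pow(-12, -1))), Rational(38, 9)) = Mul(Add(Rational(-1, 22), Mul(-2, Rational(-1, 12))), Rational(38, 9)) = Mul(Add(Rational(-1, 22), Rational(1, 6)), Rational(38, 9)) = Mul(Rational(4, 33), Rational(38, 9)) = Rational(152, 297)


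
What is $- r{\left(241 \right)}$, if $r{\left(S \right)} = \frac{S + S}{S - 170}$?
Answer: $- \frac{482}{71} \approx -6.7887$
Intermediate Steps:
$r{\left(S \right)} = \frac{2 S}{-170 + S}$
$- r{\left(241 \right)} = - \frac{2 \cdot 241}{-170 + 241} = - \frac{2 \cdot 241}{71} = \left(-1\right) \frac{482}{71} = - \frac{482}{71}$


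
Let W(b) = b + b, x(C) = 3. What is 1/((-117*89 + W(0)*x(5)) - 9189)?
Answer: -1/19602 ≈ -5.1015e-5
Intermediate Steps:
W(b) = 2*b
1/((-117*89 + W(0)*x(5)) - 9189) = 1/((-117*89 + (2*0)*3) - 9189) = 1/((-10413 + 0*3) - 9189) = 1/((-10413 + 0) - 9189) = 1/(-10413 - 9189) = 1/(-19602) = -1/19602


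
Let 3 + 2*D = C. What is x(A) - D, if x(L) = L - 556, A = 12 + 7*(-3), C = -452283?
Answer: 225578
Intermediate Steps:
D = -226143 (D = -3/2 + (½)*(-452283) = -3/2 - 452283/2 = -226143)
A = -9 (A = 12 - 21 = -9)
x(L) = -556 + L
x(A) - D = (-556 - 9) - 1*(-226143) = -565 + 226143 = 225578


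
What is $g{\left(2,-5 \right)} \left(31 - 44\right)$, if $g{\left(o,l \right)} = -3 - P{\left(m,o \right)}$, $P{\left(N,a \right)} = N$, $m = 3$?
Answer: $78$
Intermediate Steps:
$g{\left(o,l \right)} = -6$ ($g{\left(o,l \right)} = -3 - 3 = -6$)
$g{\left(2,-5 \right)} \left(31 - 44\right) = - 6 \left(31 - 44\right) = \left(-6\right) \left(-13\right) = 78$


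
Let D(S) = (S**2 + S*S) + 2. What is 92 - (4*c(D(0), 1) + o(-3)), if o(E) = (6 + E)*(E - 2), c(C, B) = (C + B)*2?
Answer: 83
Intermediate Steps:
D(S) = 2 + 2*S**2 (D(S) = (S**2 + S**2) + 2 = 2*S**2 + 2 = 2 + 2*S**2)
c(C, B) = 2*B + 2*C (c(C, B) = (B + C)*2 = 2*B + 2*C)
o(E) = (-2 + E)*(6 + E) (o(E) = (6 + E)*(-2 + E) = (-2 + E)*(6 + E))
92 - (4*c(D(0), 1) + o(-3)) = 92 - (4*(2*1 + 2*(2 + 2*0**2)) + (-12 + (-3)**2 + 4*(-3))) = 92 - (4*(2 + 2*(2 + 2*0)) + (-12 + 9 - 12)) = 92 - (4*(2 + 2*(2 + 0)) - 15) = 92 - (4*(2 + 2*2) - 15) = 92 - (4*(2 + 4) - 15) = 92 - (4*6 - 15) = 92 - (24 - 15) = 92 - 1*9 = 92 - 9 = 83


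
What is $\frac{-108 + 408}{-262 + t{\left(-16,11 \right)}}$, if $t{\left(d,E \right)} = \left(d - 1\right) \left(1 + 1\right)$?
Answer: $- \frac{75}{74} \approx -1.0135$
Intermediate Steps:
$t{\left(d,E \right)} = -2 + 2 d$ ($t{\left(d,E \right)} = \left(-1 + d\right) 2 = -2 + 2 d$)
$\frac{-108 + 408}{-262 + t{\left(-16,11 \right)}} = \frac{-108 + 408}{-262 + \left(-2 + 2 \left(-16\right)\right)} = \frac{300}{-262 - 34} = \frac{300}{-296} = 300 \left(- \frac{1}{296}\right) = - \frac{75}{74}$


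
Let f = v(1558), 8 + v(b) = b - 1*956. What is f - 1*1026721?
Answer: -1026127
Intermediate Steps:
v(b) = -964 + b (v(b) = -8 + (b - 1*956) = -8 + (b - 956) = -8 + (-956 + b) = -964 + b)
f = 594 (f = -964 + 1558 = 594)
f - 1*1026721 = 594 - 1*1026721 = 594 - 1026721 = -1026127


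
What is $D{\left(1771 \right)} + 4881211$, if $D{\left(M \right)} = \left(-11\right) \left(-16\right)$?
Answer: $4881387$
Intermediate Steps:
$D{\left(M \right)} = 176$
$D{\left(1771 \right)} + 4881211 = 176 + 4881211 = 4881387$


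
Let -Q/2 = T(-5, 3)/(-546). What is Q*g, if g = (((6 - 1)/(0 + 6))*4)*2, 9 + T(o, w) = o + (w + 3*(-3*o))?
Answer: 680/819 ≈ 0.83028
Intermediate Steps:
T(o, w) = -9 + w - 8*o (T(o, w) = -9 + (o + (w + 3*(-3*o))) = -9 + (o + (w - 9*o)) = -9 + (w - 8*o) = -9 + w - 8*o)
Q = 34/273 (Q = -2*(-9 + 3 - 8*(-5))/(-546) = -2*(-9 + 3 + 40)*(-1)/546 = -68*(-1)/546 = -2*(-17/273) = 34/273 ≈ 0.12454)
g = 20/3 (g = ((5/6)*4)*2 = (10/3)*2 = 20/3 ≈ 6.6667)
Q*g = (34/273)*(20/3) = 680/819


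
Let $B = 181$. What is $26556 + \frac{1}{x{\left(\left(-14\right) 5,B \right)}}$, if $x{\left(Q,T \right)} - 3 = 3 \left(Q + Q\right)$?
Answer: $\frac{11073851}{417} \approx 26556.0$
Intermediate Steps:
$x{\left(Q,T \right)} = 3 + 6 Q$ ($x{\left(Q,T \right)} = 3 + 3 \left(Q + Q\right) = 3 + 3 \cdot 2 Q = 3 + 6 Q$)
$26556 + \frac{1}{x{\left(\left(-14\right) 5,B \right)}} = 26556 + \frac{1}{3 + 6 \left(\left(-14\right) 5\right)} = 26556 + \frac{1}{3 + 6 \left(-70\right)} = 26556 + \frac{1}{3 - 420} = 26556 + \frac{1}{-417} = 26556 - \frac{1}{417} = \frac{11073851}{417}$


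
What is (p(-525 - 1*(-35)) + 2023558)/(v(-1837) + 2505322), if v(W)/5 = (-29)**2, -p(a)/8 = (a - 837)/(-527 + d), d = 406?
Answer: 244839902/303652767 ≈ 0.80632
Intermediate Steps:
p(a) = -6696/121 + 8*a/121 (p(a) = -8*(a - 837)/(-527 + 406) = -8*(-837 + a)/(-121) = -8*(-837 + a)*(-1)/121 = -8*(837/121 - a/121) = -6696/121 + 8*a/121)
v(W) = 4205 (v(W) = 5*(-29)**2 = 5*841 = 4205)
(p(-525 - 1*(-35)) + 2023558)/(v(-1837) + 2505322) = ((-6696/121 + 8*(-525 - 1*(-35))/121) + 2023558)/(4205 + 2505322) = ((-6696/121 + 8*(-525 + 35)/121) + 2023558)/2509527 = ((-6696/121 + (8/121)*(-490)) + 2023558)*(1/2509527) = ((-6696/121 - 3920/121) + 2023558)*(1/2509527) = (-10616/121 + 2023558)*(1/2509527) = (244839902/121)*(1/2509527) = 244839902/303652767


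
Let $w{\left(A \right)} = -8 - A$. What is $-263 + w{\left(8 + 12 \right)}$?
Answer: $-291$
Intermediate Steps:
$-263 + w{\left(8 + 12 \right)} = -263 - 28 = -291$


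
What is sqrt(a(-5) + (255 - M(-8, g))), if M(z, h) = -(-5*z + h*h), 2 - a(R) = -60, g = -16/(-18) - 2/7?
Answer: sqrt(1418377)/63 ≈ 18.904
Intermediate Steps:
g = 38/63 (g = -16*(-1/18) - 2*1/7 = 8/9 - 2/7 = 38/63 ≈ 0.60317)
a(R) = 62 (a(R) = 2 - 1*(-60) = 2 + 60 = 62)
M(z, h) = -h**2 + 5*z (M(z, h) = -(-5*z + h**2) = -(h**2 - 5*z) = -h**2 + 5*z)
sqrt(a(-5) + (255 - M(-8, g))) = sqrt(62 + (255 - (-(38/63)**2 + 5*(-8)))) = sqrt(62 + (255 - (-1*1444/3969 - 40))) = sqrt(62 + (255 - (-1444/3969 - 40))) = sqrt(62 + (255 - 1*(-160204/3969))) = sqrt(62 + (255 + 160204/3969)) = sqrt(62 + 1172299/3969) = sqrt(1418377/3969) = sqrt(1418377)/63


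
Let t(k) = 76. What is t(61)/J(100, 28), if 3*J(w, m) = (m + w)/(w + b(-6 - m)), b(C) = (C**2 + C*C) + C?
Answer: 67773/16 ≈ 4235.8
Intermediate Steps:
b(C) = C + 2*C**2 (b(C) = (C**2 + C**2) + C = 2*C**2 + C = C + 2*C**2)
J(w, m) = (m + w)/(3*(w + (-11 - 2*m)*(-6 - m))) (J(w, m) = ((m + w)/(w + (-6 - m)*(1 + 2*(-6 - m))))/3 = ((m + w)/(w + (-6 - m)*(1 + (-12 - 2*m))))/3 = ((m + w)/(w + (-6 - m)*(-11 - 2*m)))/3 = ((m + w)/(w + (-11 - 2*m)*(-6 - m)))/3 = (m + w)/(3*(w + (-11 - 2*m)*(-6 - m))))
t(61)/J(100, 28) = 76/(((28 + 100)/(3*(100 + (6 + 28)*(11 + 2*28))))) = 76/(((1/3)*128/(100 + 34*(11 + 56)))) = 76/(((1/3)*128/(100 + 34*67))) = 76/(((1/3)*128/(100 + 2278))) = 76/(((1/3)*128/2378)) = 76/(((1/3)*(1/2378)*128)) = 76/(64/3567) = 76*(3567/64) = 67773/16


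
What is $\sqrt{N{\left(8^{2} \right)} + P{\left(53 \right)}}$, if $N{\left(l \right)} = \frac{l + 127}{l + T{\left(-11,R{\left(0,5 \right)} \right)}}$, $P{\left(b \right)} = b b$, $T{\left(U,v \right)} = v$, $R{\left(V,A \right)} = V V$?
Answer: $\frac{\sqrt{179967}}{8} \approx 53.028$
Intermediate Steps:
$R{\left(V,A \right)} = V^{2}$
$P{\left(b \right)} = b^{2}$
$N{\left(l \right)} = \frac{127 + l}{l}$ ($N{\left(l \right)} = \frac{l + 127}{l + 0^{2}} = \frac{127 + l}{l + 0} = \frac{127 + l}{l}$)
$\sqrt{N{\left(8^{2} \right)} + P{\left(53 \right)}} = \sqrt{\frac{127 + 8^{2}}{8^{2}} + 53^{2}} = \sqrt{\frac{127 + 64}{64} + 2809} = \sqrt{\frac{1}{64} \cdot 191 + 2809} = \sqrt{\frac{191}{64} + 2809} = \sqrt{\frac{179967}{64}} = \frac{\sqrt{179967}}{8}$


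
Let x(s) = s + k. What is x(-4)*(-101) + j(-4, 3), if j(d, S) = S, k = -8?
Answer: 1215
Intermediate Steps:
x(s) = -8 + s (x(s) = s - 8 = -8 + s)
x(-4)*(-101) + j(-4, 3) = (-8 - 4)*(-101) + 3 = -12*(-101) + 3 = 1212 + 3 = 1215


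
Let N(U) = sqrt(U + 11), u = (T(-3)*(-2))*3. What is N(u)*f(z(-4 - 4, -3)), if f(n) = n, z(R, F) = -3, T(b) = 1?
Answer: -3*sqrt(5) ≈ -6.7082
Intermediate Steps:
u = -6 (u = (1*(-2))*3 = -2*3 = -6)
N(U) = sqrt(11 + U)
N(u)*f(z(-4 - 4, -3)) = sqrt(11 - 6)*(-3) = sqrt(5)*(-3) = -3*sqrt(5)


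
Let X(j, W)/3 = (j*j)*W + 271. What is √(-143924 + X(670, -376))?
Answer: I*√506502311 ≈ 22506.0*I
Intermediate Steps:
X(j, W) = 813 + 3*W*j² (X(j, W) = 3*((j*j)*W + 271) = 3*(j²*W + 271) = 3*(W*j² + 271) = 3*(271 + W*j²) = 813 + 3*W*j²)
√(-143924 + X(670, -376)) = √(-143924 + (813 + 3*(-376)*670²)) = √(-143924 + (813 + 3*(-376)*448900)) = √(-143924 + (813 - 506359200)) = √(-143924 - 506358387) = √(-506502311) = I*√506502311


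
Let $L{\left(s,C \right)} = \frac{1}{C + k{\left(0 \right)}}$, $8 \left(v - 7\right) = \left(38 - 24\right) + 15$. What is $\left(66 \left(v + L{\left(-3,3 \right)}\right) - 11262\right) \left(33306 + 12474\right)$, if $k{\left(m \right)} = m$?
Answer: $-482463975$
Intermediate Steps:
$v = \frac{85}{8}$ ($v = 7 + \frac{\left(38 - 24\right) + 15}{8} = 7 + \frac{14 + 15}{8} = 7 + \frac{1}{8} \cdot 29 = 7 + \frac{29}{8} = \frac{85}{8} \approx 10.625$)
$L{\left(s,C \right)} = \frac{1}{C}$ ($L{\left(s,C \right)} = \frac{1}{C + 0} = \frac{1}{C}$)
$\left(66 \left(v + L{\left(-3,3 \right)}\right) - 11262\right) \left(33306 + 12474\right) = \left(66 \left(\frac{85}{8} + \frac{1}{3}\right) - 11262\right) \left(33306 + 12474\right) = \left(66 \left(\frac{85}{8} + \frac{1}{3}\right) - 11262\right) 45780 = \left(66 \cdot \frac{263}{24} - 11262\right) 45780 = \left(\frac{2893}{4} - 11262\right) 45780 = \left(- \frac{42155}{4}\right) 45780 = -482463975$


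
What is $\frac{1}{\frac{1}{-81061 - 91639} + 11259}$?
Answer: $\frac{172700}{1944429299} \approx 8.8818 \cdot 10^{-5}$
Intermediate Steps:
$\frac{1}{\frac{1}{-81061 - 91639} + 11259} = \frac{1}{\frac{1}{-172700} + 11259} = \frac{1}{- \frac{1}{172700} + 11259} = \frac{1}{\frac{1944429299}{172700}} = \frac{172700}{1944429299}$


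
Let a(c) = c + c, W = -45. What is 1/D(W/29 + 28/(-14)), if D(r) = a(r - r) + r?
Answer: -29/103 ≈ -0.28155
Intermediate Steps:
a(c) = 2*c
D(r) = r (D(r) = 2*(r - r) + r = 2*0 + r = 0 + r = r)
1/D(W/29 + 28/(-14)) = 1/(-45/29 + 28/(-14)) = 1/(-45*1/29 + 28*(-1/14)) = 1/(-45/29 - 2) = 1/(-103/29) = -29/103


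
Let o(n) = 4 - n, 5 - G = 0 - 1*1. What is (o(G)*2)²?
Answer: 16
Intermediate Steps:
G = 6 (G = 5 - (0 - 1*1) = 5 - (0 - 1) = 5 - 1*(-1) = 5 + 1 = 6)
(o(G)*2)² = ((4 - 1*6)*2)² = ((4 - 6)*2)² = (-2*2)² = (-4)² = 16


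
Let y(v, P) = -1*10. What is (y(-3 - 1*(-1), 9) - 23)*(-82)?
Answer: 2706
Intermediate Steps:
y(v, P) = -10
(y(-3 - 1*(-1), 9) - 23)*(-82) = (-10 - 23)*(-82) = -33*(-82) = 2706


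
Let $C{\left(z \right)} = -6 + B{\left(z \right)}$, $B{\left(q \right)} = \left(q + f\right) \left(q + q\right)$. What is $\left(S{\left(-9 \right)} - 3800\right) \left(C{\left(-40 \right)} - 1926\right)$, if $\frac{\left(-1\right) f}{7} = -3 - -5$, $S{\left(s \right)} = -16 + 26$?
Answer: $-9050520$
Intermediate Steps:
$S{\left(s \right)} = 10$
$f = -14$ ($f = - 7 \left(-3 - -5\right) = - 7 \left(-3 + 5\right) = \left(-7\right) 2 = -14$)
$B{\left(q \right)} = 2 q \left(-14 + q\right)$ ($B{\left(q \right)} = \left(q - 14\right) \left(q + q\right) = \left(-14 + q\right) 2 q = 2 q \left(-14 + q\right)$)
$C{\left(z \right)} = -6 + 2 z \left(-14 + z\right)$
$\left(S{\left(-9 \right)} - 3800\right) \left(C{\left(-40 \right)} - 1926\right) = \left(10 - 3800\right) \left(\left(-6 + 2 \left(-40\right) \left(-14 - 40\right)\right) - 1926\right) = - 3790 \left(\left(-6 + 2 \left(-40\right) \left(-54\right)\right) - 1926\right) = - 3790 \left(\left(-6 + 4320\right) - 1926\right) = - 3790 \left(4314 - 1926\right) = \left(-3790\right) 2388 = -9050520$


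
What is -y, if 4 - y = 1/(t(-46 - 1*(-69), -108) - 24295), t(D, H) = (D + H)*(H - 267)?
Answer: -30319/7580 ≈ -3.9999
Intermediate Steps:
t(D, H) = (-267 + H)*(D + H) (t(D, H) = (D + H)*(-267 + H) = (-267 + H)*(D + H))
y = 30319/7580 (y = 4 - 1/(((-108)² - 267*(-46 - 1*(-69)) - 267*(-108) + (-46 - 1*(-69))*(-108)) - 24295) = 4 - 1/((11664 - 267*(-46 + 69) + 28836 + (-46 + 69)*(-108)) - 24295) = 4 - 1/((11664 - 267*23 + 28836 + 23*(-108)) - 24295) = 4 - 1/((11664 - 6141 + 28836 - 2484) - 24295) = 4 - 1/(31875 - 24295) = 4 - 1/7580 = 30319/7580 ≈ 3.9999)
-y = -1*30319/7580 = -30319/7580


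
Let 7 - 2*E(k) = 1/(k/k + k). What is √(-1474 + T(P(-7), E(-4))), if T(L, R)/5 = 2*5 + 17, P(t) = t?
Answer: I*√1339 ≈ 36.592*I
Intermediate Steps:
E(k) = 7/2 - 1/(2*(1 + k)) (E(k) = 7/2 - 1/(2*(k/k + k)) = 7/2 - 1/(2*(1 + k)))
T(L, R) = 135 (T(L, R) = 5*(2*5 + 17) = 5*(10 + 17) = 5*27 = 135)
√(-1474 + T(P(-7), E(-4))) = √(-1474 + 135) = √(-1339) = I*√1339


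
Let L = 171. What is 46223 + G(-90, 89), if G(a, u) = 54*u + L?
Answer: 51200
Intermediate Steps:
G(a, u) = 171 + 54*u (G(a, u) = 54*u + 171 = 171 + 54*u)
46223 + G(-90, 89) = 46223 + (171 + 54*89) = 46223 + (171 + 4806) = 46223 + 4977 = 51200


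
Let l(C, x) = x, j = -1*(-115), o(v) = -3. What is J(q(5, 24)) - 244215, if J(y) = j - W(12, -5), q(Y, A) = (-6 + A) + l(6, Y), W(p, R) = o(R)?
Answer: -244097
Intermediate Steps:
W(p, R) = -3
j = 115
q(Y, A) = -6 + A + Y (q(Y, A) = (-6 + A) + Y = -6 + A + Y)
J(y) = 118 (J(y) = 115 - 1*(-3) = 115 + 3 = 118)
J(q(5, 24)) - 244215 = 118 - 244215 = -244097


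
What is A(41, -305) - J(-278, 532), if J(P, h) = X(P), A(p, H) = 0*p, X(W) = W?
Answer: 278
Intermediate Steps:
A(p, H) = 0
J(P, h) = P
A(41, -305) - J(-278, 532) = 0 - 1*(-278) = 0 + 278 = 278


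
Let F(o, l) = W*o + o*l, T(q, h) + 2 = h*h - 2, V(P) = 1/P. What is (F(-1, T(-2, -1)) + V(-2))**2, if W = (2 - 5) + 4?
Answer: 9/4 ≈ 2.2500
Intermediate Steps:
W = 1 (W = -3 + 4 = 1)
T(q, h) = -4 + h**2 (T(q, h) = -2 + (h*h - 2) = -2 + (h**2 - 2) = -2 + (-2 + h**2) = -4 + h**2)
F(o, l) = o + l*o (F(o, l) = 1*o + o*l = o + l*o)
(F(-1, T(-2, -1)) + V(-2))**2 = (-(1 + (-4 + (-1)**2)) + 1/(-2))**2 = (-(1 + (-4 + 1)) - 1/2)**2 = (-(1 - 3) - 1/2)**2 = (-1*(-2) - 1/2)**2 = (2 - 1/2)**2 = (3/2)**2 = 9/4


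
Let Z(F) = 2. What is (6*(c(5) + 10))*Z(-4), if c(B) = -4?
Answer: 72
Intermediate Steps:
(6*(c(5) + 10))*Z(-4) = (6*(-4 + 10))*2 = (6*6)*2 = 36*2 = 72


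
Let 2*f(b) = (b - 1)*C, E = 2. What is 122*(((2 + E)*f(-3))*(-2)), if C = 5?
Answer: 9760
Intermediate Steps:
f(b) = -5/2 + 5*b/2 (f(b) = ((b - 1)*5)/2 = ((-1 + b)*5)/2 = (-5 + 5*b)/2 = -5/2 + 5*b/2)
122*(((2 + E)*f(-3))*(-2)) = 122*(((2 + 2)*(-5/2 + (5/2)*(-3)))*(-2)) = 122*((4*(-5/2 - 15/2))*(-2)) = 122*((4*(-10))*(-2)) = 122*(-40*(-2)) = 122*80 = 9760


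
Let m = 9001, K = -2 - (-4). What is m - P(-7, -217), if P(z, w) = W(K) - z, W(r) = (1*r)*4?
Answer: 8986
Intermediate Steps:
K = 2 (K = -2 - 1*(-4) = -2 + 4 = 2)
W(r) = 4*r (W(r) = r*4 = 4*r)
P(z, w) = 8 - z (P(z, w) = 4*2 - z = 8 - z)
m - P(-7, -217) = 9001 - (8 - 1*(-7)) = 9001 - (8 + 7) = 9001 - 1*15 = 9001 - 15 = 8986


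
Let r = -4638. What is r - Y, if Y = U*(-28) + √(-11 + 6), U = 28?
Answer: -3854 - I*√5 ≈ -3854.0 - 2.2361*I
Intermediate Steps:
Y = -784 + I*√5 (Y = 28*(-28) + √(-11 + 6) = -784 + √(-5) = -784 + I*√5 ≈ -784.0 + 2.2361*I)
r - Y = -4638 - (-784 + I*√5) = -4638 + (784 - I*√5) = -3854 - I*√5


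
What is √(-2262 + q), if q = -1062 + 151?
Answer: I*√3173 ≈ 56.329*I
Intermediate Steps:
q = -911
√(-2262 + q) = √(-2262 - 911) = √(-3173) = I*√3173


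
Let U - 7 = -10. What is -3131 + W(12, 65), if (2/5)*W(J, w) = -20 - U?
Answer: -6347/2 ≈ -3173.5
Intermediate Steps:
U = -3 (U = 7 - 10 = -3)
W(J, w) = -85/2 (W(J, w) = 5*(-20 - 1*(-3))/2 = 5*(-20 + 3)/2 = (5/2)*(-17) = -85/2)
-3131 + W(12, 65) = -3131 - 85/2 = -6347/2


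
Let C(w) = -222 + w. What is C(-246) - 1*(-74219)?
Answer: 73751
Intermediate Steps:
C(-246) - 1*(-74219) = (-222 - 246) - 1*(-74219) = -468 + 74219 = 73751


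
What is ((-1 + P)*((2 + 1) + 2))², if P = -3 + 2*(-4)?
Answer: 3600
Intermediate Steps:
P = -11 (P = -3 - 8 = -11)
((-1 + P)*((2 + 1) + 2))² = ((-1 - 11)*((2 + 1) + 2))² = (-12*(3 + 2))² = (-12*5)² = (-60)² = 3600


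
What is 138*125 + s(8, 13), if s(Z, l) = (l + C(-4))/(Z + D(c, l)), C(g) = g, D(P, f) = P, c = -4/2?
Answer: 34503/2 ≈ 17252.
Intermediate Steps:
c = -2 (c = -4*½ = -2)
s(Z, l) = (-4 + l)/(-2 + Z) (s(Z, l) = (l - 4)/(Z - 2) = (-4 + l)/(-2 + Z))
138*125 + s(8, 13) = 138*125 + (-4 + 13)/(-2 + 8) = 17250 + 9/6 = 17250 + (⅙)*9 = 17250 + 3/2 = 34503/2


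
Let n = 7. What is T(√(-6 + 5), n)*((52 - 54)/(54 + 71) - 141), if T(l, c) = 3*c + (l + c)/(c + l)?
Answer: -387794/125 ≈ -3102.4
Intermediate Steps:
T(l, c) = 1 + 3*c (T(l, c) = 3*c + (c + l)/(c + l) = 3*c + 1 = 1 + 3*c)
T(√(-6 + 5), n)*((52 - 54)/(54 + 71) - 141) = (1 + 3*7)*((52 - 54)/(54 + 71) - 141) = (1 + 21)*(-2/125 - 141) = 22*(-2*1/125 - 141) = 22*(-2/125 - 141) = 22*(-17627/125) = -387794/125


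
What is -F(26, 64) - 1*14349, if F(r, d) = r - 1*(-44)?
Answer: -14419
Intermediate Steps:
F(r, d) = 44 + r (F(r, d) = r + 44 = 44 + r)
-F(26, 64) - 1*14349 = -(44 + 26) - 1*14349 = -1*70 - 14349 = -70 - 14349 = -14419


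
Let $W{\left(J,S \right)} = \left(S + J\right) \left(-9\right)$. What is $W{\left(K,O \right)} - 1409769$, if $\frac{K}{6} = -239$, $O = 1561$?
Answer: $-1410912$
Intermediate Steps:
$K = -1434$ ($K = 6 \left(-239\right) = -1434$)
$W{\left(J,S \right)} = - 9 J - 9 S$ ($W{\left(J,S \right)} = \left(J + S\right) \left(-9\right) = - 9 J - 9 S$)
$W{\left(K,O \right)} - 1409769 = \left(\left(-9\right) \left(-1434\right) - 14049\right) - 1409769 = \left(12906 - 14049\right) - 1409769 = -1143 - 1409769 = -1410912$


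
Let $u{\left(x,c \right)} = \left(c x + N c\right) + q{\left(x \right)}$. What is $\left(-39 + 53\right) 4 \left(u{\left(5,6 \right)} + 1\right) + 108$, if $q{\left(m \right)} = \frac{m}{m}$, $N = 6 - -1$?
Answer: $4252$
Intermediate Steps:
$N = 7$ ($N = 6 + 1 = 7$)
$q{\left(m \right)} = 1$
$u{\left(x,c \right)} = 1 + 7 c + c x$ ($u{\left(x,c \right)} = \left(c x + 7 c\right) + 1 = \left(7 c + c x\right) + 1 = 1 + 7 c + c x$)
$\left(-39 + 53\right) 4 \left(u{\left(5,6 \right)} + 1\right) + 108 = \left(-39 + 53\right) 4 \left(\left(1 + 7 \cdot 6 + 6 \cdot 5\right) + 1\right) + 108 = 14 \cdot 4 \left(\left(1 + 42 + 30\right) + 1\right) + 108 = 14 \cdot 4 \left(73 + 1\right) + 108 = 14 \cdot 4 \cdot 74 + 108 = 14 \cdot 296 + 108 = 4144 + 108 = 4252$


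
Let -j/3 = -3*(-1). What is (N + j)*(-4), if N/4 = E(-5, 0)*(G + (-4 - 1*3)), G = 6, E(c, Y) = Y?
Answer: 36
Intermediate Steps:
j = -9 (j = -(-9)*(-1) = -3*3 = -9)
N = 0 (N = 4*(0*(6 + (-4 - 1*3))) = 4*(0*(6 + (-4 - 3))) = 4*(0*(6 - 7)) = 4*(0*(-1)) = 4*0 = 0)
(N + j)*(-4) = (0 - 9)*(-4) = -9*(-4) = 36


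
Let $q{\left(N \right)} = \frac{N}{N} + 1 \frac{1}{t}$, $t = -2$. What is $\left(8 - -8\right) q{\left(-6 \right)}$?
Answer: $8$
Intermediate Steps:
$q{\left(N \right)} = \frac{1}{2}$ ($q{\left(N \right)} = \frac{N}{N} + 1 \frac{1}{-2} = 1 + 1 \left(- \frac{1}{2}\right) = 1 - \frac{1}{2} = \frac{1}{2}$)
$\left(8 - -8\right) q{\left(-6 \right)} = \left(8 - -8\right) \frac{1}{2} = \left(8 + 8\right) \frac{1}{2} = 16 \cdot \frac{1}{2} = 8$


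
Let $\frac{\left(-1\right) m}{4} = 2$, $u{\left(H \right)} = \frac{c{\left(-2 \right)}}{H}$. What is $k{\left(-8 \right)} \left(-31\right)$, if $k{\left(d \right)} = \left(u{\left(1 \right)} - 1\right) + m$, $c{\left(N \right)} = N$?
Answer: $341$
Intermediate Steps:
$u{\left(H \right)} = - \frac{2}{H}$
$m = -8$ ($m = \left(-4\right) 2 = -8$)
$k{\left(d \right)} = -11$ ($k{\left(d \right)} = \left(- \frac{2}{1} - 1\right) - 8 = \left(\left(-2\right) 1 - 1\right) - 8 = \left(-2 - 1\right) - 8 = -3 - 8 = -11$)
$k{\left(-8 \right)} \left(-31\right) = \left(-11\right) \left(-31\right) = 341$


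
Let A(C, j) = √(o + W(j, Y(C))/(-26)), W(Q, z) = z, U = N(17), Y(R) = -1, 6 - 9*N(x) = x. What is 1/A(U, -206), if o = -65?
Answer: -I*√43914/1689 ≈ -0.12407*I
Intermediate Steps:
N(x) = ⅔ - x/9
U = -11/9 (U = ⅔ - ⅑*17 = ⅔ - 17/9 = -11/9 ≈ -1.2222)
A(C, j) = I*√43914/26 (A(C, j) = √(-65 - 1/(-26)) = √(-65 - 1*(-1/26)) = √(-65 + 1/26) = √(-1689/26) = I*√43914/26)
1/A(U, -206) = 1/(I*√43914/26) = -I*√43914/1689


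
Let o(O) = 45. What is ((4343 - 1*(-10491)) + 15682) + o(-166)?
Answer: 30561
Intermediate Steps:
((4343 - 1*(-10491)) + 15682) + o(-166) = ((4343 - 1*(-10491)) + 15682) + 45 = ((4343 + 10491) + 15682) + 45 = (14834 + 15682) + 45 = 30516 + 45 = 30561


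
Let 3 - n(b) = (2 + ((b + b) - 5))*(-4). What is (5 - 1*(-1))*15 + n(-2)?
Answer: 65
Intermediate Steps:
n(b) = -9 + 8*b (n(b) = 3 - (2 + ((b + b) - 5))*(-4) = 3 - (2 + (2*b - 5))*(-4) = 3 - (2 + (-5 + 2*b))*(-4) = 3 - (-3 + 2*b)*(-4) = 3 - (12 - 8*b) = 3 + (-12 + 8*b) = -9 + 8*b)
(5 - 1*(-1))*15 + n(-2) = (5 - 1*(-1))*15 + (-9 + 8*(-2)) = (5 + 1)*15 + (-9 - 16) = 6*15 - 25 = 90 - 25 = 65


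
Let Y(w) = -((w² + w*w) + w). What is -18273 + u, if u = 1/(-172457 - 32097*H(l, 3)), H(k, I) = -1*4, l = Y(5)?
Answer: -805272838/44069 ≈ -18273.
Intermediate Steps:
Y(w) = -w - 2*w² (Y(w) = -((w² + w²) + w) = -(2*w² + w) = -(w + 2*w²) = -w - 2*w²)
l = -55 (l = -1*5*(1 + 2*5) = -1*5*(1 + 10) = -1*5*11 = -55)
H(k, I) = -4
u = -1/44069 (u = 1/(-172457 - 32097*(-4)) = 1/(-172457 + 128388) = 1/(-44069) = -1/44069 ≈ -2.2692e-5)
-18273 + u = -18273 - 1/44069 = -805272838/44069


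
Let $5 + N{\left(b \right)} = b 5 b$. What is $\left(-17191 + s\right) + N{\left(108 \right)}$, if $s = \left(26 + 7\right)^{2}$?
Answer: $42213$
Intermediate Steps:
$N{\left(b \right)} = -5 + 5 b^{2}$ ($N{\left(b \right)} = -5 + b 5 b = -5 + 5 b b = -5 + 5 b^{2}$)
$s = 1089$ ($s = 33^{2} = 1089$)
$\left(-17191 + s\right) + N{\left(108 \right)} = \left(-17191 + 1089\right) - \left(5 - 5 \cdot 108^{2}\right) = -16102 + \left(-5 + 5 \cdot 11664\right) = -16102 + \left(-5 + 58320\right) = -16102 + 58315 = 42213$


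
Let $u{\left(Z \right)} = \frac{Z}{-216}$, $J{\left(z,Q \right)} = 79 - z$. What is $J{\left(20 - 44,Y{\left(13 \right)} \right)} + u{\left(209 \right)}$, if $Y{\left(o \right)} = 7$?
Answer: $\frac{22039}{216} \approx 102.03$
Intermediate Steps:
$u{\left(Z \right)} = - \frac{Z}{216}$ ($u{\left(Z \right)} = Z \left(- \frac{1}{216}\right) = - \frac{Z}{216}$)
$J{\left(20 - 44,Y{\left(13 \right)} \right)} + u{\left(209 \right)} = \left(79 - \left(20 - 44\right)\right) - \frac{209}{216} = \left(79 - -24\right) - \frac{209}{216} = \left(79 + 24\right) - \frac{209}{216} = 103 - \frac{209}{216} = \frac{22039}{216}$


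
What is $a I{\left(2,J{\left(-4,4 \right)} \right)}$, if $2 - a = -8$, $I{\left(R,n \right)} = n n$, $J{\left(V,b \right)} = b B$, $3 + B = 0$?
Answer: $1440$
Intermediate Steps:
$B = -3$ ($B = -3 + 0 = -3$)
$J{\left(V,b \right)} = - 3 b$ ($J{\left(V,b \right)} = b \left(-3\right) = - 3 b$)
$I{\left(R,n \right)} = n^{2}$
$a = 10$ ($a = 2 - -8 = 2 + 8 = 10$)
$a I{\left(2,J{\left(-4,4 \right)} \right)} = 10 \left(\left(-3\right) 4\right)^{2} = 10 \left(-12\right)^{2} = 10 \cdot 144 = 1440$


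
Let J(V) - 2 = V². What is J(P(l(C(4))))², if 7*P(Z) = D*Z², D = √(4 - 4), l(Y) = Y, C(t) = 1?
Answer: 4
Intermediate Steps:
D = 0 (D = √0 = 0)
P(Z) = 0 (P(Z) = (0*Z²)/7 = (⅐)*0 = 0)
J(V) = 2 + V²
J(P(l(C(4))))² = (2 + 0²)² = (2 + 0)² = 2² = 4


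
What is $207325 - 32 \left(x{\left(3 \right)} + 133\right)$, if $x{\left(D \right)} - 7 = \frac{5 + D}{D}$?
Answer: $\frac{608279}{3} \approx 2.0276 \cdot 10^{5}$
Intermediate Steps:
$x{\left(D \right)} = 7 + \frac{5 + D}{D}$
$207325 - 32 \left(x{\left(3 \right)} + 133\right) = 207325 - 32 \left(\left(8 + \frac{5}{3}\right) + 133\right) = 207325 - 32 \left(\frac{29}{3} + 133\right) = 207325 - 32 \cdot \frac{428}{3} = 207325 - \frac{13696}{3} = \frac{608279}{3}$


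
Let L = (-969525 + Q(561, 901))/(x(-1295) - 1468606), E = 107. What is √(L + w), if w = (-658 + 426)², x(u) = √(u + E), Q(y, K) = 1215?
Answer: √(53824 + 968310/(1468606 - 6*I*√33)) ≈ 232.0 + 0.e-8*I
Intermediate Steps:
x(u) = √(107 + u) (x(u) = √(u + 107) = √(107 + u))
L = -968310/(-1468606 + 6*I*√33) (L = (-969525 + 1215)/(√(107 - 1295) - 1468606) = -968310/(√(-1188) - 1468606) = -968310/(6*I*√33 - 1468606) = -968310/(-1468606 + 6*I*√33) ≈ 0.65934 + 1.5474e-5*I)
w = 53824 (w = (-232)² = 53824)
√(L + w) = √((355516468965/539200896106 + 1452465*I*√33/539200896106) + 53824) = √(29022304548478309/539200896106 + 1452465*I*√33/539200896106)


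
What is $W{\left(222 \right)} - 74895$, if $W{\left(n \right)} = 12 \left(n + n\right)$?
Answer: $-69567$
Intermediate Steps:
$W{\left(n \right)} = 24 n$ ($W{\left(n \right)} = 12 \cdot 2 n = 24 n$)
$W{\left(222 \right)} - 74895 = 24 \cdot 222 - 74895 = 5328 - 74895 = -69567$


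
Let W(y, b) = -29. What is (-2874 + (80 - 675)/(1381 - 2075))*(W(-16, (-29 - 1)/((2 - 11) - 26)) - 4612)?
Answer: 9253973001/694 ≈ 1.3334e+7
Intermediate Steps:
(-2874 + (80 - 675)/(1381 - 2075))*(W(-16, (-29 - 1)/((2 - 11) - 26)) - 4612) = (-2874 + (80 - 675)/(1381 - 2075))*(-29 - 4612) = (-2874 - 595/(-694))*(-4641) = (-2874 - 595*(-1/694))*(-4641) = (-2874 + 595/694)*(-4641) = -1993961/694*(-4641) = 9253973001/694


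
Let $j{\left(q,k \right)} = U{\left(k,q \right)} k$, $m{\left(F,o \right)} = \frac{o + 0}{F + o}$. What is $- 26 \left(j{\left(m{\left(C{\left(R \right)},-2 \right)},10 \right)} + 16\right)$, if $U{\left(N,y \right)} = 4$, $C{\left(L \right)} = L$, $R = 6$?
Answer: $-1456$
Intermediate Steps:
$m{\left(F,o \right)} = \frac{o}{F + o}$
$j{\left(q,k \right)} = 4 k$
$- 26 \left(j{\left(m{\left(C{\left(R \right)},-2 \right)},10 \right)} + 16\right) = - 26 \left(4 \cdot 10 + 16\right) = - 26 \left(40 + 16\right) = \left(-26\right) 56 = -1456$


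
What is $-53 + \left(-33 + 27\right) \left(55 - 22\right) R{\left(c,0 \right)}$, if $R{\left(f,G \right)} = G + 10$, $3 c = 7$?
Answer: $-2033$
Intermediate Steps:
$c = \frac{7}{3}$ ($c = \frac{1}{3} \cdot 7 = \frac{7}{3} \approx 2.3333$)
$R{\left(f,G \right)} = 10 + G$
$-53 + \left(-33 + 27\right) \left(55 - 22\right) R{\left(c,0 \right)} = -53 + \left(-33 + 27\right) \left(55 - 22\right) \left(10 + 0\right) = -53 + \left(-6\right) 33 \cdot 10 = -53 - 1980 = -2033$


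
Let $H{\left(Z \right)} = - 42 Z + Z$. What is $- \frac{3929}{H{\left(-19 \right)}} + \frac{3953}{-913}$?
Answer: $- \frac{6666564}{711227} \approx -9.3733$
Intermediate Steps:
$H{\left(Z \right)} = - 41 Z$
$- \frac{3929}{H{\left(-19 \right)}} + \frac{3953}{-913} = - \frac{3929}{\left(-41\right) \left(-19\right)} + \frac{3953}{-913} = - \frac{3929}{779} + 3953 \left(- \frac{1}{913}\right) = \left(-3929\right) \frac{1}{779} - \frac{3953}{913} = - \frac{3929}{779} - \frac{3953}{913} = - \frac{6666564}{711227}$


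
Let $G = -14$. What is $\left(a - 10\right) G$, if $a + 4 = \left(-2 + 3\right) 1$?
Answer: $182$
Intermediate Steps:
$a = -3$ ($a = -4 + \left(-2 + 3\right) 1 = -4 + 1 \cdot 1 = -4 + 1 = -3$)
$\left(a - 10\right) G = \left(-3 - 10\right) \left(-14\right) = \left(-13\right) \left(-14\right) = 182$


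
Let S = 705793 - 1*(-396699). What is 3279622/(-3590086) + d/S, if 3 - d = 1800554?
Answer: -5039944977705/1979020547156 ≈ -2.5467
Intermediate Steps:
d = -1800551 (d = 3 - 1*1800554 = 3 - 1800554 = -1800551)
S = 1102492 (S = 705793 + 396699 = 1102492)
3279622/(-3590086) + d/S = 3279622/(-3590086) - 1800551/1102492 = 3279622*(-1/3590086) - 1800551*1/1102492 = -1639811/1795043 - 1800551/1102492 = -5039944977705/1979020547156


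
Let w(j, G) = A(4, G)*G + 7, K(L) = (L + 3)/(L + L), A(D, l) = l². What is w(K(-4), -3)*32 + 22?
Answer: -618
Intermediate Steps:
K(L) = (3 + L)/(2*L) (K(L) = (3 + L)/((2*L)) = (3 + L)*(1/(2*L)) = (3 + L)/(2*L))
w(j, G) = 7 + G³ (w(j, G) = G²*G + 7 = G³ + 7 = 7 + G³)
w(K(-4), -3)*32 + 22 = (7 + (-3)³)*32 + 22 = (7 - 27)*32 + 22 = -20*32 + 22 = -640 + 22 = -618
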